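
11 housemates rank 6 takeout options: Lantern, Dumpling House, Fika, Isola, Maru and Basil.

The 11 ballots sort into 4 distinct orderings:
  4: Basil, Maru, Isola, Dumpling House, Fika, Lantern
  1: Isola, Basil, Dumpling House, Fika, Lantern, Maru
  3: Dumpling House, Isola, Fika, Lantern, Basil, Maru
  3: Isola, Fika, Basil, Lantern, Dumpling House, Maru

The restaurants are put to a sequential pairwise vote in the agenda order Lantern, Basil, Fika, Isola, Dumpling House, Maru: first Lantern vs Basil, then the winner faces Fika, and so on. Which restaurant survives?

Round 1: Lantern vs Basil — 3–8, Basil advances.
Round 2: Basil vs Fika — 5–6, Fika advances.
Round 3: Fika vs Isola — 0–11, Isola advances.
Round 4: Isola vs Dumpling House — 8–3, Isola advances.
Round 5: Isola vs Maru — 7–4, Isola advances.
The agenda winner is Isola.

Isola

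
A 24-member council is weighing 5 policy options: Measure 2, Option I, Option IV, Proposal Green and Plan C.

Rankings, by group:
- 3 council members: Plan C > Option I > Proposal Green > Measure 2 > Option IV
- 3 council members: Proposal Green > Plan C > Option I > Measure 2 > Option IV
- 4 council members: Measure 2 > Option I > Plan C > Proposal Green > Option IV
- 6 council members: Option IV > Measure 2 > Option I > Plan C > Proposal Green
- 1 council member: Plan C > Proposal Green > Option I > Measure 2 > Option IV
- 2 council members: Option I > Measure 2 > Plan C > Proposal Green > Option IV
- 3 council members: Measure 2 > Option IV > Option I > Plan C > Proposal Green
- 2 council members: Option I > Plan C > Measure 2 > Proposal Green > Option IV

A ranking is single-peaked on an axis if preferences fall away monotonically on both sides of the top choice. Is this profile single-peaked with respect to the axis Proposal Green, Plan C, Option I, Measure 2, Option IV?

yes

Axis positions: Proposal Green=1, Plan C=2, Option I=3, Measure 2=4, Option IV=5.
Group 1 (peak Plan C at position 2): ranking walks positions 2-3-1-4-5, expanding outward from the peak — single-peaked.
Group 2 (peak Proposal Green at position 1): ranking walks positions 1-2-3-4-5, expanding outward from the peak — single-peaked.
Group 3 (peak Measure 2 at position 4): ranking walks positions 4-3-2-1-5, expanding outward from the peak — single-peaked.
Group 4 (peak Option IV at position 5): ranking walks positions 5-4-3-2-1, expanding outward from the peak — single-peaked.
Group 5 (peak Plan C at position 2): ranking walks positions 2-1-3-4-5, expanding outward from the peak — single-peaked.
Group 6 (peak Option I at position 3): ranking walks positions 3-4-2-1-5, expanding outward from the peak — single-peaked.
Group 7 (peak Measure 2 at position 4): ranking walks positions 4-5-3-2-1, expanding outward from the peak — single-peaked.
Group 8 (peak Option I at position 3): ranking walks positions 3-2-4-1-5, expanding outward from the peak — single-peaked.
Every ranking is single-peaked on this axis.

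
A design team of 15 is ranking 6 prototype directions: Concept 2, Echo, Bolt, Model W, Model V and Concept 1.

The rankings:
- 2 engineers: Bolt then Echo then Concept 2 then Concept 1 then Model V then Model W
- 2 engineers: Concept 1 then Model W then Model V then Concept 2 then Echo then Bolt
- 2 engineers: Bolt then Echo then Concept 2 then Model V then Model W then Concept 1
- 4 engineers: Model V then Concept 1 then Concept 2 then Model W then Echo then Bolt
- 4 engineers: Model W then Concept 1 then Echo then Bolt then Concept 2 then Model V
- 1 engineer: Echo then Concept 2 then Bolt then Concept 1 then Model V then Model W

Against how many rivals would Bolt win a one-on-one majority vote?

Bolt against each rival (15 engineers):
Bolt vs Concept 2: 8 to 7, Bolt.
Bolt vs Echo: Echo wins 11–4.
Bolt–Model W: Model W 10–5.
Bolt vs Model V: Bolt wins 9–6.
Bolt–Concept 1: Concept 1 10–5.
Bolt beats Concept 2, Model V; loses to Echo, Model W, Concept 1 — 2 pairwise wins.

2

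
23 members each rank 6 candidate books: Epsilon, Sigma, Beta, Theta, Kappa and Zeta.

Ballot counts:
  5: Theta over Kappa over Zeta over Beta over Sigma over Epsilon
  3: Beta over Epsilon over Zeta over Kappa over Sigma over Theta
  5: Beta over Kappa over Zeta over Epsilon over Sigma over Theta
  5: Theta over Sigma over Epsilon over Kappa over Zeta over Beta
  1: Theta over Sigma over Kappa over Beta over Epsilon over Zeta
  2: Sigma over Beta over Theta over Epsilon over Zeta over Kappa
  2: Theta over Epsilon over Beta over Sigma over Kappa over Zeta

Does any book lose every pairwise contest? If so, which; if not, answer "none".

Head-to-head results (23 members):
Epsilon vs Sigma: 3+5+2 = 10 for Epsilon, 13 for Sigma — Sigma by 13–10.
Epsilon vs Beta: Beta, 16–7.
Epsilon vs Theta: Theta, 15–8.
Epsilon vs Kappa: Epsilon wins 12–11.
Epsilon vs Zeta: 3+5+1+2+2 = 13 for Epsilon, 10 for Zeta — Epsilon by 13–10.
Sigma vs Beta: Beta, 15–8.
Sigma vs Theta: 10 to 13, Theta.
Sigma vs Kappa: Sigma preferred on 5+1+2+2 = 10 ballots; Kappa wins 13–10.
Sigma vs Zeta: 10 to 13, Zeta.
Beta–Theta: Theta 13–10.
Beta–Kappa: Beta 12–11.
Beta–Zeta: Beta 13–10.
Theta vs Kappa: Theta preferred on 5+5+1+2+2 = 15 ballots; Theta wins 15–8.
Theta vs Zeta: Theta wins 15–8.
Kappa vs Zeta: Kappa wins 18–5.
Each book has at least one pairwise win (Epsilon beats Kappa; Sigma beats Epsilon; Beta beats Epsilon; Theta beats Epsilon; Kappa beats Sigma; Zeta beats Sigma) — no Condorcet loser.

none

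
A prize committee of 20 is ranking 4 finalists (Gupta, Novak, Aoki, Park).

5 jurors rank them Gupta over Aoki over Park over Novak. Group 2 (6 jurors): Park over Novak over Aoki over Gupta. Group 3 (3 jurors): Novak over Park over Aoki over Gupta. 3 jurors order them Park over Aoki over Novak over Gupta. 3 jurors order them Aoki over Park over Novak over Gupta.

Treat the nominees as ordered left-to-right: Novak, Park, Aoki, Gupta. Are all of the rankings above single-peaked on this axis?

Axis positions: Novak=1, Park=2, Aoki=3, Gupta=4.
Group 1 (peak Gupta at position 4): ranking walks positions 4-3-2-1, expanding outward from the peak — single-peaked.
Group 2 (peak Park at position 2): ranking walks positions 2-1-3-4, expanding outward from the peak — single-peaked.
Group 3 (peak Novak at position 1): ranking walks positions 1-2-3-4, expanding outward from the peak — single-peaked.
Group 4 (peak Park at position 2): ranking walks positions 2-3-1-4, expanding outward from the peak — single-peaked.
Group 5 (peak Aoki at position 3): ranking walks positions 3-2-1-4, expanding outward from the peak — single-peaked.
Every ranking is single-peaked on this axis.

yes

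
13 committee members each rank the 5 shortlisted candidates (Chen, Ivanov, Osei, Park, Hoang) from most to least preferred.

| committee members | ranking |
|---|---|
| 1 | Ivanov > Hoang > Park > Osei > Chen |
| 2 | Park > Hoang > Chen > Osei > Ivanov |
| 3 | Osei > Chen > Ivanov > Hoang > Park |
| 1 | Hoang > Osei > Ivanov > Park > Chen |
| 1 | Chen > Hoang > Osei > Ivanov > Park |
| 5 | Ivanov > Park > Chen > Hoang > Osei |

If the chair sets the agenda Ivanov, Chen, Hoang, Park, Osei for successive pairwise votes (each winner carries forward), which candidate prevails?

Round 1: Ivanov vs Chen — 7–6, Ivanov advances.
Round 2: Ivanov vs Hoang — 9–4, Ivanov advances.
Round 3: Ivanov vs Park — 11–2, Ivanov advances.
Round 4: Ivanov vs Osei — 6–7, Osei advances.
The agenda winner is Osei.

Osei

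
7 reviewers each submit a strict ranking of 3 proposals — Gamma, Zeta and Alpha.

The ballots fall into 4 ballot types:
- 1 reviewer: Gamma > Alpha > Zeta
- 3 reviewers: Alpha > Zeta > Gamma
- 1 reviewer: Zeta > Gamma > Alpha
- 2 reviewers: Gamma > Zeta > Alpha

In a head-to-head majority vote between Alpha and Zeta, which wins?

Alpha

Ballots ranking Alpha above Zeta: 1 + 3 = 4.
Ballots ranking Zeta above Alpha: 7 − 4 = 3.
Alpha wins the head-to-head 4–3.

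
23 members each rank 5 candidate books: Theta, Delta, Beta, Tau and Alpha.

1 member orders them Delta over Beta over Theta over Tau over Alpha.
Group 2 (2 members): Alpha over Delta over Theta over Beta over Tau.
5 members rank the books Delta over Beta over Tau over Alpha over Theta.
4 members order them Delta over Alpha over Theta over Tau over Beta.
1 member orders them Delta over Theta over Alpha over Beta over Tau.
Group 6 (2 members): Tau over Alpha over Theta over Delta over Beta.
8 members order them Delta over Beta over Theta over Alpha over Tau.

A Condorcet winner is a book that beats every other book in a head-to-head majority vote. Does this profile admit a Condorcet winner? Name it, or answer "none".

Delta

Pairwise majorities:
Theta vs Delta: 2 to 21, Delta.
Theta vs Beta: 2+4+1+2 = 9 for Theta, 14 for Beta — Beta by 14–9.
Theta vs Tau: Theta preferred on 1+2+4+1+8 = 16 ballots; Theta wins 16–7.
Theta vs Alpha: Alpha, 13–10.
Delta vs Beta: Delta preferred on 23 ballots; Delta wins 23–0.
Delta vs Tau: Delta is ranked higher on 1+2+5+4+1+8 = 21 ballots, Tau on 2. Delta wins 21–2.
Delta vs Alpha: Delta wins 19–4.
Beta vs Tau: Beta preferred on 1+2+5+1+8 = 17 ballots; Beta wins 17–6.
Beta vs Alpha: Beta preferred on 1+5+8 = 14 ballots; Beta wins 14–9.
Tau–Alpha: Alpha 15–8.
Delta wins every pairwise contest, so Delta is the Condorcet winner.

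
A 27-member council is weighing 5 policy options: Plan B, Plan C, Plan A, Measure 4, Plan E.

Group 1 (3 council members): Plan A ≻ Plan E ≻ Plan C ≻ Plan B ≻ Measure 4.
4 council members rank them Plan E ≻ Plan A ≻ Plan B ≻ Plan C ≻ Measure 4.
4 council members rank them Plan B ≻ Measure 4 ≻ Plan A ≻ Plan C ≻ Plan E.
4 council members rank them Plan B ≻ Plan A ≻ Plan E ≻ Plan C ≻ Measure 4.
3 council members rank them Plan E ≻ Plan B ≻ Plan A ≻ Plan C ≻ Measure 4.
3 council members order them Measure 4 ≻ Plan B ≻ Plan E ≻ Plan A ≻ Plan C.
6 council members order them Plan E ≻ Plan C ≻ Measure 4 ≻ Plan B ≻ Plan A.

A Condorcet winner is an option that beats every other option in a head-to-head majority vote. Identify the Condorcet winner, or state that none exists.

Head-to-head results (27 council members):
Plan B vs Plan C: Plan B wins 18–9.
Plan B vs Plan A: Plan B wins 20–7.
Plan B vs Measure 4: Plan B wins 18–9.
Plan B vs Plan E: Plan E wins 16–11.
Plan C vs Plan A: Plan A, 21–6.
Plan C vs Measure 4: 20 to 7, Plan C.
Plan C vs Plan E: 4 for Plan C, 23 for Plan E — Plan E by 23–4.
Plan A vs Measure 4: Plan A preferred on 3+4+4+3 = 14 ballots; Plan A wins 14–13.
Plan A vs Plan E: Plan E wins 16–11.
Measure 4 vs Plan E: 7 to 20, Plan E.
Plan E defeats every rival head-to-head and is the Condorcet winner.

Plan E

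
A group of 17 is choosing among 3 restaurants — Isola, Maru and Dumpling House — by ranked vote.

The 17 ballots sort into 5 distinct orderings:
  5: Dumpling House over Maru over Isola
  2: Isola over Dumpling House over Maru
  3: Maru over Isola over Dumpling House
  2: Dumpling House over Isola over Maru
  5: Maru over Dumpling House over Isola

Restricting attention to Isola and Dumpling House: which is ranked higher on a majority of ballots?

Dumpling House

Ballots ranking Isola above Dumpling House: 2 + 3 = 5.
Ballots ranking Dumpling House above Isola: 17 − 5 = 12.
Dumpling House wins the head-to-head 12–5.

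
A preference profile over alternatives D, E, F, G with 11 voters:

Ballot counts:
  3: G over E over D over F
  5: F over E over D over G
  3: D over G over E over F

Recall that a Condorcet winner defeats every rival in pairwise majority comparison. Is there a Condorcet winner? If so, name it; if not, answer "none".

none

Check each pair by majority over 11 ballots:
D–E: E 8–3.
D vs F: D wins 6–5.
D–G: D 8–3.
E vs F: E wins 6–5.
E–G: G 6–5.
F vs G: G, 6–5.
No alternative is unbeaten: D loses to E; E loses to G; F loses to D; G loses to D. In particular D > G > E > D is a majority cycle — no Condorcet winner exists.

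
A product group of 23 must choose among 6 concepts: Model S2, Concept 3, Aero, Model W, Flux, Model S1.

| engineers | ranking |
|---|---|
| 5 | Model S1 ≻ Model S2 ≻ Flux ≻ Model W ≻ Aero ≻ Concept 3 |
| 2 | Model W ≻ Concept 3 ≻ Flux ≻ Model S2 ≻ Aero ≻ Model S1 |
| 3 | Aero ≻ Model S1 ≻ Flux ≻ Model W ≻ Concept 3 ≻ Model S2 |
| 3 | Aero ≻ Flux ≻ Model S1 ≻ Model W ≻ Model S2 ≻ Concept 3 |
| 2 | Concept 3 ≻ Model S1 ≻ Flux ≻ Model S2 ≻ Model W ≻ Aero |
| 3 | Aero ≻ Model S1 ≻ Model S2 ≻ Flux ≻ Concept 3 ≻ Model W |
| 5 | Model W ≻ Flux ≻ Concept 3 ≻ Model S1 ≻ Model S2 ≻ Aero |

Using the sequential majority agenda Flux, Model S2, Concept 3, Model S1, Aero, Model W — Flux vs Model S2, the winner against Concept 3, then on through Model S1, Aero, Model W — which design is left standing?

Model S1

Round 1: Flux vs Model S2 — 15–8, Flux advances.
Round 2: Flux vs Concept 3 — 19–4, Flux advances.
Round 3: Flux vs Model S1 — 10–13, Model S1 advances.
Round 4: Model S1 vs Aero — 12–11, Model S1 advances.
Round 5: Model S1 vs Model W — 16–7, Model S1 advances.
The agenda winner is Model S1.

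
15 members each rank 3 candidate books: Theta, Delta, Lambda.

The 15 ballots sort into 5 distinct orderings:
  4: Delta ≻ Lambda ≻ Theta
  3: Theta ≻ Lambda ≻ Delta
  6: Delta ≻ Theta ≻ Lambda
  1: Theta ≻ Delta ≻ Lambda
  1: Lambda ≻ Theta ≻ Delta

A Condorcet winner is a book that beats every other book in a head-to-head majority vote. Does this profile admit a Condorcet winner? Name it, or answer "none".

Check each pair by majority over 15 ballots:
Theta vs Delta: 3+1+1 = 5 for Theta, 10 for Delta — Delta by 10–5.
Theta vs Lambda: Theta preferred on 3+6+1 = 10 ballots; Theta wins 10–5.
Delta vs Lambda: 11 to 4, Delta.
Only Delta has no losses; Delta is the Condorcet winner.

Delta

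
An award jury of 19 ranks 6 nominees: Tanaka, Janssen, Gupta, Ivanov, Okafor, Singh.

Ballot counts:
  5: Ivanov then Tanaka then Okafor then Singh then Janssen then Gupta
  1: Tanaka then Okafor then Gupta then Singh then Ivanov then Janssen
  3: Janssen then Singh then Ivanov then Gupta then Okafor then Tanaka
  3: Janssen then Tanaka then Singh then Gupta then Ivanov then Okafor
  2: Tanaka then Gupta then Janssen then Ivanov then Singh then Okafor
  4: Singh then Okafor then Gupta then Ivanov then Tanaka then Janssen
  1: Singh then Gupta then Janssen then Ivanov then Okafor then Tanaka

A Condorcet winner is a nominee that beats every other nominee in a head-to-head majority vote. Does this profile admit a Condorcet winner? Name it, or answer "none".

Check each pair by majority over 19 ballots:
Tanaka vs Janssen: 12 to 7, Tanaka.
Tanaka vs Gupta: 11 to 8, Tanaka.
Tanaka–Ivanov: Ivanov 13–6.
Tanaka vs Okafor: 11 to 8, Tanaka.
Tanaka–Singh: Tanaka 11–8.
Janssen vs Gupta: Janssen is ranked higher on 5+3+3 = 11 ballots, Gupta on 8. Janssen wins 11–8.
Janssen vs Ivanov: 9 to 10, Ivanov.
Janssen vs Okafor: Okafor, 10–9.
Janssen vs Singh: Janssen preferred on 3+3+2 = 8 ballots; Singh wins 11–8.
Gupta vs Ivanov: Gupta, 11–8.
Gupta vs Okafor: 9 to 10, Okafor.
Gupta vs Singh: 3 to 16, Singh.
Ivanov vs Okafor: Ivanov is ranked higher on 5+3+3+2+1 = 14 ballots, Okafor on 5. Ivanov wins 14–5.
Ivanov vs Singh: 5+2 = 7 for Ivanov, 12 for Singh — Singh by 12–7.
Okafor–Singh: Singh 13–6.
Every nominee loses at least once (Tanaka loses to Ivanov; Janssen loses to Tanaka; Gupta loses to Tanaka; Ivanov loses to Gupta; Okafor loses to Tanaka; Singh loses to Tanaka). The majority relation contains the cycle Tanaka > Gupta > Ivanov > Tanaka, so there is no Condorcet winner.

none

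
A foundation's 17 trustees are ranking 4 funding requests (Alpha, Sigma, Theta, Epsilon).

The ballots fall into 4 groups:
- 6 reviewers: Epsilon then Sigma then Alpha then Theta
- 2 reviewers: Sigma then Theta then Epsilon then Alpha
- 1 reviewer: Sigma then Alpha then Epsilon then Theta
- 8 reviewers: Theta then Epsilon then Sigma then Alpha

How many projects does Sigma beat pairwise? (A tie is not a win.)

2

Sigma against each rival (17 reviewers):
Sigma vs Alpha: 6+2+1+8 = 17 for Sigma, 0 for Alpha — Sigma by 17–0.
Sigma vs Theta: Sigma wins 9–8.
Sigma vs Epsilon: Epsilon wins 14–3.
Sigma beats Alpha, Theta; loses to Epsilon — 2 pairwise wins.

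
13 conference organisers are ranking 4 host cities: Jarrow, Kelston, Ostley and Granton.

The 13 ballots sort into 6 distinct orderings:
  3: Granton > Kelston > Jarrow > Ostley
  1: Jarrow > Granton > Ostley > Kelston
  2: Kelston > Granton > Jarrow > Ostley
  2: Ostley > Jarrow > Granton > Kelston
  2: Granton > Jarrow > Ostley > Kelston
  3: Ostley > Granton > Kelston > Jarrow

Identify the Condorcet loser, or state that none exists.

Head-to-head results (13 organisers):
Jarrow vs Kelston: Kelston wins 8–5.
Jarrow vs Ostley: Jarrow is ranked higher on 3+1+2+2 = 8 ballots, Ostley on 5. Jarrow wins 8–5.
Jarrow vs Granton: Jarrow is ranked higher on 1+2 = 3 ballots, Granton on 10. Granton wins 10–3.
Kelston–Ostley: Ostley 8–5.
Kelston–Granton: Granton 11–2.
Ostley vs Granton: Ostley is ranked higher on 2+3 = 5 ballots, Granton on 8. Granton wins 8–5.
Every city wins at least one matchup (Jarrow beats Ostley; Kelston beats Jarrow; Ostley beats Kelston; Granton beats Jarrow), so there is no Condorcet loser.

none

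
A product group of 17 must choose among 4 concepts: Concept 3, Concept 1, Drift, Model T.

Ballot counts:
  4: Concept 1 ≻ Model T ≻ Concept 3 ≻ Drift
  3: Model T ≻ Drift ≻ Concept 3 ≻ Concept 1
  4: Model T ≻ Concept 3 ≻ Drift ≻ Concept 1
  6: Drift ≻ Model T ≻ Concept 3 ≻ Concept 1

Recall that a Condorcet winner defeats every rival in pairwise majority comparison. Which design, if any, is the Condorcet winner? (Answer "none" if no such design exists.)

Head-to-head results (17 engineers):
Concept 3 vs Concept 1: Concept 3, 13–4.
Concept 3 vs Drift: Drift wins 9–8.
Concept 3 vs Model T: Concept 3 preferred on 0 ballots; Model T wins 17–0.
Concept 1 vs Drift: 4 to 13, Drift.
Concept 1 vs Model T: Model T wins 13–4.
Drift vs Model T: Model T, 11–6.
Only Model T has no losses; Model T is the Condorcet winner.

Model T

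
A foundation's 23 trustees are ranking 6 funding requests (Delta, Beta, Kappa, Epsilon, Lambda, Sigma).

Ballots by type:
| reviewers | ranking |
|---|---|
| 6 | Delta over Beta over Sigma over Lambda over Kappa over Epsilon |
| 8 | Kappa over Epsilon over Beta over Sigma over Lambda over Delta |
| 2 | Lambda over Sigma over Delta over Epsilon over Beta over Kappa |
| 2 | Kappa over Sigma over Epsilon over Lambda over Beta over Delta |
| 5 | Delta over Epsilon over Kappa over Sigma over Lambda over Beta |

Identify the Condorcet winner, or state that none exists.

Pairwise majorities:
Delta vs Beta: Delta, 13–10.
Delta–Kappa: Delta 13–10.
Delta vs Epsilon: 13 to 10, Delta.
Delta vs Lambda: 6+5 = 11 for Delta, 12 for Lambda — Lambda by 12–11.
Delta–Sigma: Sigma 12–11.
Beta vs Kappa: Kappa wins 15–8.
Beta vs Epsilon: Epsilon wins 17–6.
Beta vs Lambda: Beta is ranked higher on 6+8 = 14 ballots, Lambda on 9. Beta wins 14–9.
Beta vs Sigma: Beta is ranked higher on 6+8 = 14 ballots, Sigma on 9. Beta wins 14–9.
Kappa vs Epsilon: 6+8+2 = 16 for Kappa, 7 for Epsilon — Kappa by 16–7.
Kappa vs Lambda: Kappa wins 15–8.
Kappa vs Sigma: Kappa, 15–8.
Epsilon vs Lambda: Epsilon, 15–8.
Epsilon vs Sigma: 8+5 = 13 for Epsilon, 10 for Sigma — Epsilon by 13–10.
Lambda vs Sigma: 2 for Lambda, 21 for Sigma — Sigma by 21–2.
Every project loses at least once (Delta loses to Lambda; Beta loses to Delta; Kappa loses to Delta; Epsilon loses to Delta; Lambda loses to Beta; Sigma loses to Beta). The majority relation contains the cycle Delta > Beta > Lambda > Delta, so there is no Condorcet winner.

none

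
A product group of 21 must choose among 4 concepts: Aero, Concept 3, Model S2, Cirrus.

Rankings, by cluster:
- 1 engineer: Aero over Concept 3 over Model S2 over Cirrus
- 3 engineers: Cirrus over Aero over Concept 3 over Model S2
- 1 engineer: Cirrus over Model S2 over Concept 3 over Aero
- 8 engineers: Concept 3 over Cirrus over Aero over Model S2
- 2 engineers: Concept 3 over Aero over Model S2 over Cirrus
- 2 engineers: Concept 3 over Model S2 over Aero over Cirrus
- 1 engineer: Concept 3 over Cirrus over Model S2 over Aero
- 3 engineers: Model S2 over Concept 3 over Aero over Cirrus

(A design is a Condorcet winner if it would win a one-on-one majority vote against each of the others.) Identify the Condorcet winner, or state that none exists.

Concept 3

Pairwise majorities:
Aero vs Concept 3: Concept 3, 17–4.
Aero vs Model S2: Aero preferred on 1+3+8+2 = 14 ballots; Aero wins 14–7.
Aero vs Cirrus: 1+2+2+3 = 8 for Aero, 13 for Cirrus — Cirrus by 13–8.
Concept 3 vs Model S2: Concept 3, 17–4.
Concept 3 vs Cirrus: Concept 3 is ranked higher on 1+8+2+2+1+3 = 17 ballots, Cirrus on 4. Concept 3 wins 17–4.
Model S2 vs Cirrus: Cirrus, 13–8.
Concept 3 defeats every rival head-to-head and is the Condorcet winner.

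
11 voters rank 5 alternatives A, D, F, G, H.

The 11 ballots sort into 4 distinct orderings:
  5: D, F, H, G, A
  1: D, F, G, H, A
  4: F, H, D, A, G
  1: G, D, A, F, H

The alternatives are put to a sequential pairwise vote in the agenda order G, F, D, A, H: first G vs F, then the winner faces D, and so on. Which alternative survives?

D

Round 1: G vs F — 1–10, F advances.
Round 2: F vs D — 4–7, D advances.
Round 3: D vs A — 11–0, D advances.
Round 4: D vs H — 7–4, D advances.
The agenda winner is D.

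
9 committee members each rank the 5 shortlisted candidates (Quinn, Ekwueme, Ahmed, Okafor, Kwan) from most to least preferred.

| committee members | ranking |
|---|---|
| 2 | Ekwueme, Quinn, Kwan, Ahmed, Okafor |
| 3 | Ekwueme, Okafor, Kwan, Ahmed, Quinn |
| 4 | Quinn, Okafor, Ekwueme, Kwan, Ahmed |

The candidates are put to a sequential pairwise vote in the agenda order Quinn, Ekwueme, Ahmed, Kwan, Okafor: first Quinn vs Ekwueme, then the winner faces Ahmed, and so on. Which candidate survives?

Ekwueme

Round 1: Quinn vs Ekwueme — 4–5, Ekwueme advances.
Round 2: Ekwueme vs Ahmed — 9–0, Ekwueme advances.
Round 3: Ekwueme vs Kwan — 9–0, Ekwueme advances.
Round 4: Ekwueme vs Okafor — 5–4, Ekwueme advances.
Ekwueme survives the agenda.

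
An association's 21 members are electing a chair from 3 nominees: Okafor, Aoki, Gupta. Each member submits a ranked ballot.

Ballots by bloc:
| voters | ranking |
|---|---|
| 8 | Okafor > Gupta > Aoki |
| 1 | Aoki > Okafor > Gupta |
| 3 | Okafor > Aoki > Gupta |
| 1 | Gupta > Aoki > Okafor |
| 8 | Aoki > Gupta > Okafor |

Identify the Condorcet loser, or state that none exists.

Gupta

Head-to-head results (21 voters):
Okafor vs Aoki: 11 to 10, Okafor.
Okafor vs Gupta: 12 to 9, Okafor.
Aoki vs Gupta: 1+3+8 = 12 for Aoki, 9 for Gupta — Aoki by 12–9.
Gupta is beaten in every head-to-head and is the Condorcet loser.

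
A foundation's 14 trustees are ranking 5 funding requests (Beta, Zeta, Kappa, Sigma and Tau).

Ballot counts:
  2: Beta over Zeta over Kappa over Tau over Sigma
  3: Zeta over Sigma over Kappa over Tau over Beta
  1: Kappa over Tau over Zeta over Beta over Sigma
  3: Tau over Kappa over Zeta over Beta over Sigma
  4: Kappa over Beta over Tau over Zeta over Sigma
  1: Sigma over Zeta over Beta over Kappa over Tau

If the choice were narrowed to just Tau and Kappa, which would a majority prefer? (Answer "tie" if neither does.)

Ballots ranking Tau above Kappa: 3.
Ballots ranking Kappa above Tau: 14 − 3 = 11.
Kappa wins the head-to-head 11–3.

Kappa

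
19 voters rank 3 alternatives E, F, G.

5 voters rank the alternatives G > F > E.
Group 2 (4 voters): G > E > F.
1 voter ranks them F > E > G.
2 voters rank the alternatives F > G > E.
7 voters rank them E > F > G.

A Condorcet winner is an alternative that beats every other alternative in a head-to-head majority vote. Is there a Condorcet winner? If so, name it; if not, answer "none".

none

Check each pair by majority over 19 ballots:
E vs F: E, 11–8.
E vs G: 8 to 11, G.
F–G: F 10–9.
Each alternative drops at least one matchup (E loses to G; F loses to E; G loses to F); the cycle E → F → G → E rules out a Condorcet winner.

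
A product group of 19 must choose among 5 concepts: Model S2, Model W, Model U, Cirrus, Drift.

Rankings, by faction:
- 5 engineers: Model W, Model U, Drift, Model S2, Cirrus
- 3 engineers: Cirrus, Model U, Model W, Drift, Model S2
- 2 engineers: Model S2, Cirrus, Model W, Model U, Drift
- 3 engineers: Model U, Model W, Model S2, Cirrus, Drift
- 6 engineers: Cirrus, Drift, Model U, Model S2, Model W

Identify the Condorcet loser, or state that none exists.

Pairwise majorities:
Model S2 vs Model W: Model W, 11–8.
Model S2 vs Model U: 2 for Model S2, 17 for Model U — Model U by 17–2.
Model S2 vs Cirrus: Model S2 is ranked higher on 5+2+3 = 10 ballots, Cirrus on 9. Model S2 wins 10–9.
Model S2 vs Drift: Drift, 14–5.
Model W–Model U: Model U 12–7.
Model W vs Cirrus: 5+3 = 8 for Model W, 11 for Cirrus — Cirrus by 11–8.
Model W vs Drift: Model W wins 13–6.
Model U vs Cirrus: Cirrus wins 11–8.
Model U vs Drift: 5+3+2+3 = 13 for Model U, 6 for Drift — Model U by 13–6.
Cirrus–Drift: Cirrus 14–5.
Each design has at least one pairwise win (Model S2 beats Cirrus; Model W beats Model S2; Model U beats Model S2; Cirrus beats Model W; Drift beats Model S2) — no Condorcet loser.

none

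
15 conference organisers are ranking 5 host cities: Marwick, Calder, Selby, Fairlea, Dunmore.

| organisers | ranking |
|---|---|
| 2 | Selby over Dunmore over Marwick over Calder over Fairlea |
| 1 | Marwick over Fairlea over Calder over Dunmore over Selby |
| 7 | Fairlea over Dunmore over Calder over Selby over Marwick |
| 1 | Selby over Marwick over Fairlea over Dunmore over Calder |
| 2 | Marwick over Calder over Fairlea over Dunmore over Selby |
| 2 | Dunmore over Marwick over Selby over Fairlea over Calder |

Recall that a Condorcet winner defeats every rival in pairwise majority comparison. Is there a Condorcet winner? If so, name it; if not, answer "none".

Head-to-head results (15 organisers):
Marwick vs Calder: 8 to 7, Marwick.
Marwick vs Selby: 5 to 10, Selby.
Marwick vs Fairlea: Marwick is ranked higher on 2+1+1+2+2 = 8 ballots, Fairlea on 7. Marwick wins 8–7.
Marwick vs Dunmore: 4 to 11, Dunmore.
Calder vs Selby: Calder is ranked higher on 1+7+2 = 10 ballots, Selby on 5. Calder wins 10–5.
Calder vs Fairlea: Fairlea wins 11–4.
Calder vs Dunmore: Calder is ranked higher on 1+2 = 3 ballots, Dunmore on 12. Dunmore wins 12–3.
Selby vs Fairlea: Selby preferred on 2+1+2 = 5 ballots; Fairlea wins 10–5.
Selby vs Dunmore: Dunmore, 12–3.
Fairlea vs Dunmore: 1+7+1+2 = 11 for Fairlea, 4 for Dunmore — Fairlea by 11–4.
Every city loses at least once (Marwick loses to Selby; Calder loses to Marwick; Selby loses to Calder; Fairlea loses to Marwick; Dunmore loses to Fairlea). The majority relation contains the cycle Marwick beats Calder beats Selby beats Marwick, so there is no Condorcet winner.

none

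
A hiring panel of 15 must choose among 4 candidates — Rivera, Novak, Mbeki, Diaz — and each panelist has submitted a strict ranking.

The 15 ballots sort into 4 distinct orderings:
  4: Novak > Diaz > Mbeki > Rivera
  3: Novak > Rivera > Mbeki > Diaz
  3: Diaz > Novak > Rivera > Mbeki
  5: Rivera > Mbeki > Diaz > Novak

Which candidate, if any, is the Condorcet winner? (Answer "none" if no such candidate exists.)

none

Check each pair by majority over 15 ballots:
Rivera vs Novak: 5 for Rivera, 10 for Novak — Novak by 10–5.
Rivera vs Mbeki: 3+3+5 = 11 for Rivera, 4 for Mbeki — Rivera by 11–4.
Rivera vs Diaz: 8 to 7, Rivera.
Novak vs Mbeki: 4+3+3 = 10 for Novak, 5 for Mbeki — Novak by 10–5.
Novak vs Diaz: Novak preferred on 4+3 = 7 ballots; Diaz wins 8–7.
Mbeki vs Diaz: Mbeki preferred on 3+5 = 8 ballots; Mbeki wins 8–7.
No candidate is unbeaten: Rivera loses to Novak; Novak loses to Diaz; Mbeki loses to Rivera; Diaz loses to Rivera. In particular Rivera > Diaz > Novak > Rivera is a majority cycle — no Condorcet winner exists.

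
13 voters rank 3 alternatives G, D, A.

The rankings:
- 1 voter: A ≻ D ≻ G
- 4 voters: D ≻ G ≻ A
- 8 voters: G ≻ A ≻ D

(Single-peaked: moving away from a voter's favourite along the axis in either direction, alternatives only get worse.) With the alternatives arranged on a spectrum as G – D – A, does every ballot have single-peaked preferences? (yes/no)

Axis positions: G=1, D=2, A=3.
Group 1 (peak A at position 3): ranking walks positions 3-2-1, expanding outward from the peak — single-peaked.
Group 2 (peak D at position 2): ranking walks positions 2-1-3, expanding outward from the peak — single-peaked.
Group 3: ranking walks positions 1-3-2; A is ranked above D even though D lies between A and the peak G on the axis — preferences dip and rise again. Not single-peaked.
Group 3 violates single-peakedness, so the profile is not single-peaked on this axis.

no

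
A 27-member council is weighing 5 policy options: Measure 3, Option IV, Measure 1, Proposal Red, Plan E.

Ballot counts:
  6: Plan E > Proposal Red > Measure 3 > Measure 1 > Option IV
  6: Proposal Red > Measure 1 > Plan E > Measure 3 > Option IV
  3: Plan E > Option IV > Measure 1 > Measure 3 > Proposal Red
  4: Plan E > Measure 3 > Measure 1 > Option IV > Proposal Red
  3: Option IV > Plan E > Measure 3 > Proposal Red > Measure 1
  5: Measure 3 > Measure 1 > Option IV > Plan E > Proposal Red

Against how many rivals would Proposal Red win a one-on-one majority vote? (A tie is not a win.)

Proposal Red against each rival (27 council members):
Proposal Red vs Measure 3: Proposal Red preferred on 6+6 = 12 ballots; Measure 3 wins 15–12.
Proposal Red vs Option IV: 12 to 15, Option IV.
Proposal Red vs Measure 1: Proposal Red is ranked higher on 6+6+3 = 15 ballots, Measure 1 on 12. Proposal Red wins 15–12.
Proposal Red vs Plan E: Plan E, 21–6.
Proposal Red beats Measure 1; loses to Measure 3, Option IV, Plan E — 1 pairwise win.

1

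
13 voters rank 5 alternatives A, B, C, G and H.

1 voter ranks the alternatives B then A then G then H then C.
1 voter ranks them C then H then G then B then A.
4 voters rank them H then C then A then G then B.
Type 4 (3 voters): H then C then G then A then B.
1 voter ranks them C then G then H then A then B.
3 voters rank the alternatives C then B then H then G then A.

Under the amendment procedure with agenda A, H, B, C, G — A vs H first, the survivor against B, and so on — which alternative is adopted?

H

Round 1: A vs H — 1–12, H advances.
Round 2: H vs B — 9–4, H advances.
Round 3: H vs C — 8–5, H advances.
Round 4: H vs G — 11–2, H advances.
H survives the agenda.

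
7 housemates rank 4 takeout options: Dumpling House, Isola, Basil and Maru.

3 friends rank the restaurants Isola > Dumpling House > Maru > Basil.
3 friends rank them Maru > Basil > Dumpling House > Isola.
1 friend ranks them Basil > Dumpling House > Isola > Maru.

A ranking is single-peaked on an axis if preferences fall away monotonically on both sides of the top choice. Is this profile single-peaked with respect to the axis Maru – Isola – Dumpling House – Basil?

Axis positions: Maru=1, Isola=2, Dumpling House=3, Basil=4.
Cluster 1 (peak Isola at position 2): ranking walks positions 2-3-1-4, expanding outward from the peak — single-peaked.
Cluster 2: ranking walks positions 1-4-3-2; Basil is ranked above Isola even though Isola lies between Basil and the peak Maru on the axis — preferences dip and rise again. Not single-peaked.
Cluster 3 (peak Basil at position 4): ranking walks positions 4-3-2-1, expanding outward from the peak — single-peaked.
Cluster 2 violates single-peakedness, so the profile is not single-peaked on this axis.

no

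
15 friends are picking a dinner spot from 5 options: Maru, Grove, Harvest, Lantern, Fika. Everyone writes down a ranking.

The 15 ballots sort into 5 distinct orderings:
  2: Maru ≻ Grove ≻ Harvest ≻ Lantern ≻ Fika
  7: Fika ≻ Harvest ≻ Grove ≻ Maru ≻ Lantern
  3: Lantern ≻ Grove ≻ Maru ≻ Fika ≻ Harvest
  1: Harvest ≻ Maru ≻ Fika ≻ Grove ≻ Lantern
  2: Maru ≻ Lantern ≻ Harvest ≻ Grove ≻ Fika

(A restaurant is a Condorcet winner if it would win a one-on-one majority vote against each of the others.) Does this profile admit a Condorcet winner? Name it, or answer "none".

Check each pair by majority over 15 ballots:
Maru vs Grove: 5 to 10, Grove.
Maru vs Harvest: Maru is ranked higher on 2+3+2 = 7 ballots, Harvest on 8. Harvest wins 8–7.
Maru vs Lantern: Maru preferred on 2+7+1+2 = 12 ballots; Maru wins 12–3.
Maru vs Fika: Maru preferred on 2+3+1+2 = 8 ballots; Maru wins 8–7.
Grove vs Harvest: Grove preferred on 2+3 = 5 ballots; Harvest wins 10–5.
Grove vs Lantern: Grove is ranked higher on 2+7+1 = 10 ballots, Lantern on 5. Grove wins 10–5.
Grove vs Fika: Grove is ranked higher on 2+3+2 = 7 ballots, Fika on 8. Fika wins 8–7.
Harvest vs Lantern: Harvest preferred on 2+7+1 = 10 ballots; Harvest wins 10–5.
Harvest vs Fika: Harvest is ranked higher on 2+1+2 = 5 ballots, Fika on 10. Fika wins 10–5.
Lantern vs Fika: Lantern preferred on 2+3+2 = 7 ballots; Fika wins 8–7.
No restaurant is unbeaten: Maru loses to Grove; Grove loses to Harvest; Harvest loses to Fika; Lantern loses to Maru; Fika loses to Maru. In particular Maru beats Fika beats Grove beats Maru is a majority cycle — no Condorcet winner exists.

none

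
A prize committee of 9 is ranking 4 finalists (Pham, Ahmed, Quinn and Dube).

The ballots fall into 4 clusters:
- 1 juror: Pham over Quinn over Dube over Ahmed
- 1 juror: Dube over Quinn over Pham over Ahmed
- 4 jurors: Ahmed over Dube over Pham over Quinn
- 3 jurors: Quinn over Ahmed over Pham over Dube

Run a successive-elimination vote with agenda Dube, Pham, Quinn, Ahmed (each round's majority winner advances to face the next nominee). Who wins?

Round 1: Dube vs Pham — 5–4, Dube advances.
Round 2: Dube vs Quinn — 5–4, Dube advances.
Round 3: Dube vs Ahmed — 2–7, Ahmed advances.
Ahmed survives the agenda.

Ahmed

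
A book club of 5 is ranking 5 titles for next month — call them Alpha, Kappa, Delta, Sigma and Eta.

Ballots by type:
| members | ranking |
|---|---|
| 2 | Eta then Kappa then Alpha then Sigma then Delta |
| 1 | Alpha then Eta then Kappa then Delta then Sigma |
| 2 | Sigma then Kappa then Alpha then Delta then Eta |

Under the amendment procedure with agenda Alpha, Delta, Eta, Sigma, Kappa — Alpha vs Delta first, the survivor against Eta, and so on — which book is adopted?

Round 1: Alpha vs Delta — 5–0, Alpha advances.
Round 2: Alpha vs Eta — 3–2, Alpha advances.
Round 3: Alpha vs Sigma — 3–2, Alpha advances.
Round 4: Alpha vs Kappa — 1–4, Kappa advances.
The agenda winner is Kappa.

Kappa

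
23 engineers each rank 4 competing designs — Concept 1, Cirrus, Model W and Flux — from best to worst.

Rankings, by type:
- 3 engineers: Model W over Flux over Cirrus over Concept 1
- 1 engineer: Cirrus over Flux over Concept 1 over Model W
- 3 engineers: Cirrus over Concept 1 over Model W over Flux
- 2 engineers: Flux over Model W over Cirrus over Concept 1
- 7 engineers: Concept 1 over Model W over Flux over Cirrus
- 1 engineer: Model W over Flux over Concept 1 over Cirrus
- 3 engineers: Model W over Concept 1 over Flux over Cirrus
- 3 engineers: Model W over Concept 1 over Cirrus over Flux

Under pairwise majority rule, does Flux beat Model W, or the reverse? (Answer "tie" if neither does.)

Ballots ranking Flux above Model W: 1 + 2 = 3.
Ballots ranking Model W above Flux: 23 − 3 = 20.
Model W wins the head-to-head 20–3.

Model W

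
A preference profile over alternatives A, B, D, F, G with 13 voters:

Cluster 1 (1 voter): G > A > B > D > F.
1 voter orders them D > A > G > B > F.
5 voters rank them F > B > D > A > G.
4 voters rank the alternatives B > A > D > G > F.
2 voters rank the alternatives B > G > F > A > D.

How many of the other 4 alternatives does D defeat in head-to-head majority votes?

D against each rival (13 voters):
D vs A: 1+5 = 6 for D, 7 for A — A by 7–6.
D vs B: D preferred on 1 ballot; B wins 12–1.
D vs F: F, 7–6.
D vs G: D, 10–3.
D beats G; loses to A, B, F — 1 pairwise win.

1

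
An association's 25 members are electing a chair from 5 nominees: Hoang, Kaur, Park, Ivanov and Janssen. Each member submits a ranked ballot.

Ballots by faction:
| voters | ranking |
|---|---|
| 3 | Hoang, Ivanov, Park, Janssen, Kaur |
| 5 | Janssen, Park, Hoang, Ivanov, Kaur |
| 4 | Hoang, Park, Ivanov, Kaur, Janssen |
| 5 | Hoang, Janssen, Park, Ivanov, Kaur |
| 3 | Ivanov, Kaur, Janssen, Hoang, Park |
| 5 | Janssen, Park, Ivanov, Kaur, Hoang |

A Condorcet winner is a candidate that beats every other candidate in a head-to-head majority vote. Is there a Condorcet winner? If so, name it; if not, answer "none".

Janssen

Check each pair by majority over 25 ballots:
Hoang–Kaur: Hoang 17–8.
Hoang vs Park: Hoang wins 15–10.
Hoang–Ivanov: Hoang 17–8.
Hoang–Janssen: Janssen 13–12.
Kaur vs Park: Park, 22–3.
Kaur–Ivanov: Ivanov 25–0.
Kaur vs Janssen: Janssen wins 18–7.
Park vs Ivanov: Park, 19–6.
Park vs Janssen: Janssen wins 18–7.
Ivanov vs Janssen: Janssen, 15–10.
Janssen beats each of Hoang, Kaur, Park, Ivanov — Janssen is the Condorcet winner.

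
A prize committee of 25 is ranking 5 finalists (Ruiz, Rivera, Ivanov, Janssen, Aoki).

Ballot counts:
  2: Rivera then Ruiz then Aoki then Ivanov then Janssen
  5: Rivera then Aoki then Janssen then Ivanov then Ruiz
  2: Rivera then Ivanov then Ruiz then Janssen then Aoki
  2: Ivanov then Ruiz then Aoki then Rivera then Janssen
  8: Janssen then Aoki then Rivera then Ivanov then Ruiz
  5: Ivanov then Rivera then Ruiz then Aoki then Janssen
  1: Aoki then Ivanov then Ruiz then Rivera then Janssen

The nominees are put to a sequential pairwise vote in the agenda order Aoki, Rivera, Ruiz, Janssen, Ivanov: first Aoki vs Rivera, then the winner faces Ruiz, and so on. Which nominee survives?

Rivera

Round 1: Aoki vs Rivera — 11–14, Rivera advances.
Round 2: Rivera vs Ruiz — 22–3, Rivera advances.
Round 3: Rivera vs Janssen — 17–8, Rivera advances.
Round 4: Rivera vs Ivanov — 17–8, Rivera advances.
Rivera survives the agenda.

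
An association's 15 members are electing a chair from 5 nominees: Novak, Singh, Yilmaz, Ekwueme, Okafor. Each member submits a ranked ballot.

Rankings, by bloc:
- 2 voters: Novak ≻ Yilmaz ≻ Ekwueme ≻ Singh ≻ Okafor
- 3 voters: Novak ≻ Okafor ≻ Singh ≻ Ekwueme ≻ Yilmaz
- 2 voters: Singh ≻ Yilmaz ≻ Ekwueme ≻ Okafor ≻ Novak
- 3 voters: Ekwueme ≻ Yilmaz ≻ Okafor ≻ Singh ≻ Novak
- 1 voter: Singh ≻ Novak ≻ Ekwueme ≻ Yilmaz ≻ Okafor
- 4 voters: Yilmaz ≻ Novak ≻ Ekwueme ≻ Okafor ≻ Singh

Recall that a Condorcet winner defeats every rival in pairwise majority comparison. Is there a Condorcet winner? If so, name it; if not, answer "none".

Yilmaz

Check each pair by majority over 15 ballots:
Novak vs Singh: 9 to 6, Novak.
Novak vs Yilmaz: Yilmaz wins 9–6.
Novak vs Ekwueme: Novak preferred on 2+3+1+4 = 10 ballots; Novak wins 10–5.
Novak vs Okafor: Novak wins 10–5.
Singh vs Yilmaz: Yilmaz, 9–6.
Singh–Ekwueme: Ekwueme 9–6.
Singh vs Okafor: 5 to 10, Okafor.
Yilmaz vs Ekwueme: Yilmaz, 8–7.
Yilmaz vs Okafor: Yilmaz preferred on 2+2+3+1+4 = 12 ballots; Yilmaz wins 12–3.
Ekwueme vs Okafor: Ekwueme is ranked higher on 2+2+3+1+4 = 12 ballots, Okafor on 3. Ekwueme wins 12–3.
Yilmaz beats each of Novak, Singh, Ekwueme, Okafor — Yilmaz is the Condorcet winner.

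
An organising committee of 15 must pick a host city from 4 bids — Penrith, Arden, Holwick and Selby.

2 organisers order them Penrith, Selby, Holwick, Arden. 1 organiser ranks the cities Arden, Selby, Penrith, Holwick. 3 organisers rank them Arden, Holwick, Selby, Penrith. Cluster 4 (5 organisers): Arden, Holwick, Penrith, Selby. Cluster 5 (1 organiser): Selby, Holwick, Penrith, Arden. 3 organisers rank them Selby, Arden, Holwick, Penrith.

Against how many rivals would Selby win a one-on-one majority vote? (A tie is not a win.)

1

Selby against each rival (15 organisers):
Selby vs Penrith: Selby preferred on 1+3+1+3 = 8 ballots; Selby wins 8–7.
Selby vs Arden: Arden, 9–6.
Selby–Holwick: Holwick 8–7.
Selby beats Penrith; loses to Arden, Holwick — 1 pairwise win.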